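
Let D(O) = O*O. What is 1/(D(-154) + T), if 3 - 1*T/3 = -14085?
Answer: 1/65980 ≈ 1.5156e-5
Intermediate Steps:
D(O) = O**2
T = 42264 (T = 9 - 3*(-14085) = 9 + 42255 = 42264)
1/(D(-154) + T) = 1/((-154)**2 + 42264) = 1/(23716 + 42264) = 1/65980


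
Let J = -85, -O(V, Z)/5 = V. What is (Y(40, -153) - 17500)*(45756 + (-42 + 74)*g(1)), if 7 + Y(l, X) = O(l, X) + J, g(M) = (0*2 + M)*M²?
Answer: -814660096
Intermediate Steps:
O(V, Z) = -5*V
g(M) = M³ (g(M) = (0 + M)*M² = M*M² = M³)
Y(l, X) = -92 - 5*l (Y(l, X) = -7 + (-5*l - 85) = -7 + (-85 - 5*l) = -92 - 5*l)
(Y(40, -153) - 17500)*(45756 + (-42 + 74)*g(1)) = ((-92 - 5*40) - 17500)*(45756 + (-42 + 74)*1³) = ((-92 - 200) - 17500)*(45756 + 32*1) = (-292 - 17500)*(45756 + 32) = -17792*45788 = -814660096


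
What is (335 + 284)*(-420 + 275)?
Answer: -89755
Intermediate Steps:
(335 + 284)*(-420 + 275) = 619*(-145) = -89755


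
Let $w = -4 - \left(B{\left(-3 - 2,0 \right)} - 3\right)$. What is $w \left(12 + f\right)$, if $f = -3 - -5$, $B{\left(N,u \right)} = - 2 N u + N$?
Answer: $56$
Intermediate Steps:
$B{\left(N,u \right)} = N - 2 N u$ ($B{\left(N,u \right)} = - 2 N u + N = N - 2 N u$)
$f = 2$ ($f = -3 + 5 = 2$)
$w = 4$ ($w = -4 - \left(\left(-3 - 2\right) \left(1 - 0\right) - 3\right) = -4 - \left(- 5 \left(1 + 0\right) - 3\right) = -4 - \left(\left(-5\right) 1 - 3\right) = -4 - \left(-5 - 3\right) = -4 - -8 = -4 + 8 = 4$)
$w \left(12 + f\right) = 4 \left(12 + 2\right) = 4 \cdot 14 = 56$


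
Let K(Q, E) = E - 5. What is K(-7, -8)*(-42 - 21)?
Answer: 819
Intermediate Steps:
K(Q, E) = -5 + E
K(-7, -8)*(-42 - 21) = (-5 - 8)*(-42 - 21) = -13*(-63) = 819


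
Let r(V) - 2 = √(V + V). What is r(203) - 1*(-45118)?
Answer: 45120 + √406 ≈ 45140.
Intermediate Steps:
r(V) = 2 + √2*√V (r(V) = 2 + √(V + V) = 2 + √(2*V) = 2 + √2*√V)
r(203) - 1*(-45118) = (2 + √2*√203) - 1*(-45118) = (2 + √406) + 45118 = 45120 + √406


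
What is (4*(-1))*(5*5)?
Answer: -100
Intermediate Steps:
(4*(-1))*(5*5) = -4*25 = -100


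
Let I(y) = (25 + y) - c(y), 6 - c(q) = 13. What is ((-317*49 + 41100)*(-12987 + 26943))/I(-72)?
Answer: -89203263/10 ≈ -8.9203e+6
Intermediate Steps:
c(q) = -7 (c(q) = 6 - 1*13 = 6 - 13 = -7)
I(y) = 32 + y (I(y) = (25 + y) - 1*(-7) = (25 + y) + 7 = 32 + y)
((-317*49 + 41100)*(-12987 + 26943))/I(-72) = ((-317*49 + 41100)*(-12987 + 26943))/(32 - 72) = ((-15533 + 41100)*13956)/(-40) = (25567*13956)*(-1/40) = 356813052*(-1/40) = -89203263/10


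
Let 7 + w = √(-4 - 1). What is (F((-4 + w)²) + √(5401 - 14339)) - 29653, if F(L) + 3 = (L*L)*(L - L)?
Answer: -29656 + I*√8938 ≈ -29656.0 + 94.541*I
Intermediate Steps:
w = -7 + I*√5 (w = -7 + √(-4 - 1) = -7 + √(-5) = -7 + I*√5 ≈ -7.0 + 2.2361*I)
F(L) = -3 (F(L) = -3 + (L*L)*(L - L) = -3 + L²*0 = -3 + 0 = -3)
(F((-4 + w)²) + √(5401 - 14339)) - 29653 = (-3 + √(5401 - 14339)) - 29653 = (-3 + √(-8938)) - 29653 = (-3 + I*√8938) - 29653 = -29656 + I*√8938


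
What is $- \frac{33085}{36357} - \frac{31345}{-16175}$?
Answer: $\frac{120892058}{117614895} \approx 1.0279$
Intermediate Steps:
$- \frac{33085}{36357} - \frac{31345}{-16175} = \left(-33085\right) \frac{1}{36357} - - \frac{6269}{3235} = - \frac{33085}{36357} + \frac{6269}{3235} = \frac{120892058}{117614895}$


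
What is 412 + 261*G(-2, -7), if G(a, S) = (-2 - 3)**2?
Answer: 6937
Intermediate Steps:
G(a, S) = 25 (G(a, S) = (-5)**2 = 25)
412 + 261*G(-2, -7) = 412 + 261*25 = 412 + 6525 = 6937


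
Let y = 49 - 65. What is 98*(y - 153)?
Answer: -16562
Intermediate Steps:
y = -16
98*(y - 153) = 98*(-16 - 153) = 98*(-169) = -16562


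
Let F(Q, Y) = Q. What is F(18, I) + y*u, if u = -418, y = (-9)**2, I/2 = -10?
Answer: -33840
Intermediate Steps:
I = -20 (I = 2*(-10) = -20)
y = 81
F(18, I) + y*u = 18 + 81*(-418) = 18 - 33858 = -33840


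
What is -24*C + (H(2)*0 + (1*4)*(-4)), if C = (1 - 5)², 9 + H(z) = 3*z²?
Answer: -400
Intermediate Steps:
H(z) = -9 + 3*z²
C = 16 (C = (-4)² = 16)
-24*C + (H(2)*0 + (1*4)*(-4)) = -24*16 + ((-9 + 3*2²)*0 + (1*4)*(-4)) = -384 + ((-9 + 3*4)*0 + 4*(-4)) = -384 + ((-9 + 12)*0 - 16) = -384 + (3*0 - 16) = -384 + (0 - 16) = -384 - 16 = -400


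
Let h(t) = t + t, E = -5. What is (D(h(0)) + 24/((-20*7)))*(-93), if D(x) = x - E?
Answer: -15717/35 ≈ -449.06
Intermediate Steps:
h(t) = 2*t
D(x) = 5 + x (D(x) = x - 1*(-5) = x + 5 = 5 + x)
(D(h(0)) + 24/((-20*7)))*(-93) = ((5 + 2*0) + 24/((-20*7)))*(-93) = ((5 + 0) + 24/(-140))*(-93) = (5 + 24*(-1/140))*(-93) = (5 - 6/35)*(-93) = (169/35)*(-93) = -15717/35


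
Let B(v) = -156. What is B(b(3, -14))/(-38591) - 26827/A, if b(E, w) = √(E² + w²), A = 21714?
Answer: -147413339/119709282 ≈ -1.2314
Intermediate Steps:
B(b(3, -14))/(-38591) - 26827/A = -156/(-38591) - 26827/21714 = -156*(-1/38591) - 26827*1/21714 = 156/38591 - 26827/21714 = -147413339/119709282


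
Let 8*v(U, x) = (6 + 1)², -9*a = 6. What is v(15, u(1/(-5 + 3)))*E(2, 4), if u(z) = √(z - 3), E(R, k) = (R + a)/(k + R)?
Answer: 49/36 ≈ 1.3611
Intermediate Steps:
a = -⅔ (a = -⅑*6 = -⅔ ≈ -0.66667)
E(R, k) = (-⅔ + R)/(R + k) (E(R, k) = (R - ⅔)/(k + R) = (-⅔ + R)/(R + k))
u(z) = √(-3 + z)
v(U, x) = 49/8 (v(U, x) = (6 + 1)²/8 = (⅛)*7² = (⅛)*49 = 49/8)
v(15, u(1/(-5 + 3)))*E(2, 4) = 49*((-⅔ + 2)/(2 + 4))/8 = 49*((4/3)/6)/8 = 49*((⅙)*(4/3))/8 = (49/8)*(2/9) = 49/36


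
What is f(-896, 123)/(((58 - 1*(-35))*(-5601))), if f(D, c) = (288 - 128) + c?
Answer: -283/520893 ≈ -0.00054330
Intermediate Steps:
f(D, c) = 160 + c
f(-896, 123)/(((58 - 1*(-35))*(-5601))) = (160 + 123)/(((58 - 1*(-35))*(-5601))) = 283/(((58 + 35)*(-5601))) = 283/((93*(-5601))) = 283/(-520893) = 283*(-1/520893) = -283/520893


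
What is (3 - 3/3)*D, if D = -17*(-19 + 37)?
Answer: -612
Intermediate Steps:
D = -306 (D = -17*18 = -306)
(3 - 3/3)*D = (3 - 3/3)*(-306) = (3 - 3*⅓)*(-306) = (3 - 1)*(-306) = 2*(-306) = -612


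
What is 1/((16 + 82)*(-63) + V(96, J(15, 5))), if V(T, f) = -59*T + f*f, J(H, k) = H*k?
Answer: -1/6213 ≈ -0.00016095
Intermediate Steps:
V(T, f) = f**2 - 59*T (V(T, f) = -59*T + f**2 = f**2 - 59*T)
1/((16 + 82)*(-63) + V(96, J(15, 5))) = 1/((16 + 82)*(-63) + ((15*5)**2 - 59*96)) = 1/(98*(-63) + (75**2 - 5664)) = 1/(-6174 + (5625 - 5664)) = 1/(-6174 - 39) = 1/(-6213) = -1/6213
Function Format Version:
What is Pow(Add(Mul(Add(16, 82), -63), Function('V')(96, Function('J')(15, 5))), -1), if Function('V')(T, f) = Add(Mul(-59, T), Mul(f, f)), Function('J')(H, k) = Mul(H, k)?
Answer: Rational(-1, 6213) ≈ -0.00016095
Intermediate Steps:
Function('V')(T, f) = Add(Pow(f, 2), Mul(-59, T)) (Function('V')(T, f) = Add(Mul(-59, T), Pow(f, 2)) = Add(Pow(f, 2), Mul(-59, T)))
Pow(Add(Mul(Add(16, 82), -63), Function('V')(96, Function('J')(15, 5))), -1) = Pow(Add(Mul(Add(16, 82), -63), Add(Pow(Mul(15, 5), 2), Mul(-59, 96))), -1) = Pow(Add(Mul(98, -63), Add(Pow(75, 2), -5664)), -1) = Pow(Add(-6174, Add(5625, -5664)), -1) = Pow(Add(-6174, -39), -1) = Pow(-6213, -1) = Rational(-1, 6213)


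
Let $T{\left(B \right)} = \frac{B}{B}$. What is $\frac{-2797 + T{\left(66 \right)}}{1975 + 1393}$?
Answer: $- \frac{699}{842} \approx -0.83017$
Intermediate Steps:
$T{\left(B \right)} = 1$
$\frac{-2797 + T{\left(66 \right)}}{1975 + 1393} = \frac{-2797 + 1}{1975 + 1393} = - \frac{2796}{3368} = \left(-2796\right) \frac{1}{3368} = - \frac{699}{842}$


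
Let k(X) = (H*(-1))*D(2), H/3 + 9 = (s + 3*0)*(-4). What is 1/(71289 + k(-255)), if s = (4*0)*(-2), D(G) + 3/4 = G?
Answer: 4/285291 ≈ 1.4021e-5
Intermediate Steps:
D(G) = -¾ + G
s = 0 (s = 0*(-2) = 0)
H = -27 (H = -27 + 3*((0 + 3*0)*(-4)) = -27 + 3*((0 + 0)*(-4)) = -27 + 3*(0*(-4)) = -27 + 3*0 = -27 + 0 = -27)
k(X) = 135/4 (k(X) = (-27*(-1))*(-¾ + 2) = 27*(5/4) = 135/4)
1/(71289 + k(-255)) = 1/(71289 + 135/4) = 1/(285291/4) = 4/285291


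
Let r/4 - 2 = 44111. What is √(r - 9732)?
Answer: 8*√2605 ≈ 408.31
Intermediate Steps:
r = 176452 (r = 8 + 4*44111 = 8 + 176444 = 176452)
√(r - 9732) = √(176452 - 9732) = √166720 = 8*√2605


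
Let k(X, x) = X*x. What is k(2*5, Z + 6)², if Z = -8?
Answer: 400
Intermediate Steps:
k(2*5, Z + 6)² = ((2*5)*(-8 + 6))² = (10*(-2))² = (-20)² = 400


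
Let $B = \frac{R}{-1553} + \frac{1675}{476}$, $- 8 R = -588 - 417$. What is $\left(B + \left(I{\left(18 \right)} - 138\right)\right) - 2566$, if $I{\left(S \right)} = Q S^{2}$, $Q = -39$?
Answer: $- \frac{22674432085}{1478456} \approx -15337.0$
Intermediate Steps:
$R = \frac{1005}{8}$ ($R = - \frac{-588 - 417}{8} = \left(- \frac{1}{8}\right) \left(-1005\right) = \frac{1005}{8} \approx 125.63$)
$I{\left(S \right)} = - 39 S^{2}$
$B = \frac{5082955}{1478456}$ ($B = \frac{1005}{8 \left(-1553\right)} + \frac{1675}{476} = \frac{1005}{8} \left(- \frac{1}{1553}\right) + 1675 \cdot \frac{1}{476} = - \frac{1005}{12424} + \frac{1675}{476} = \frac{5082955}{1478456} \approx 3.438$)
$\left(B + \left(I{\left(18 \right)} - 138\right)\right) - 2566 = \left(\frac{5082955}{1478456} - \left(138 + 39 \cdot 18^{2}\right)\right) - 2566 = \left(\frac{5082955}{1478456} - 12774\right) - 2566 = - \frac{18880713989}{1478456} - 2566 = - \frac{22674432085}{1478456}$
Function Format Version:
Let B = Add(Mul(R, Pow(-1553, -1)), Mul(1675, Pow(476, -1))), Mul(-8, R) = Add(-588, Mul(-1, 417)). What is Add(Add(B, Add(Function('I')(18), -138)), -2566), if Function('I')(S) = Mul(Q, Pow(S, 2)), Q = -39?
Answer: Rational(-22674432085, 1478456) ≈ -15337.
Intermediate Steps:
R = Rational(1005, 8) (R = Mul(Rational(-1, 8), Add(-588, Mul(-1, 417))) = Mul(Rational(-1, 8), Add(-588, -417)) = Mul(Rational(-1, 8), -1005) = Rational(1005, 8) ≈ 125.63)
Function('I')(S) = Mul(-39, Pow(S, 2))
B = Rational(5082955, 1478456) (B = Add(Mul(Rational(1005, 8), Pow(-1553, -1)), Mul(1675, Pow(476, -1))) = Add(Mul(Rational(1005, 8), Rational(-1, 1553)), Mul(1675, Rational(1, 476))) = Add(Rational(-1005, 12424), Rational(1675, 476)) = Rational(5082955, 1478456) ≈ 3.4380)
Add(Add(B, Add(Function('I')(18), -138)), -2566) = Add(Add(Rational(5082955, 1478456), Add(Mul(-39, Pow(18, 2)), -138)), -2566) = Add(Add(Rational(5082955, 1478456), Add(Mul(-39, 324), -138)), -2566) = Add(Add(Rational(5082955, 1478456), Add(-12636, -138)), -2566) = Add(Add(Rational(5082955, 1478456), -12774), -2566) = Add(Rational(-18880713989, 1478456), -2566) = Rational(-22674432085, 1478456)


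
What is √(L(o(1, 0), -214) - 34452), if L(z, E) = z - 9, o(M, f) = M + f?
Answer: 2*I*√8615 ≈ 185.63*I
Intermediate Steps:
L(z, E) = -9 + z
√(L(o(1, 0), -214) - 34452) = √((-9 + (1 + 0)) - 34452) = √((-9 + 1) - 34452) = √(-8 - 34452) = √(-34460) = 2*I*√8615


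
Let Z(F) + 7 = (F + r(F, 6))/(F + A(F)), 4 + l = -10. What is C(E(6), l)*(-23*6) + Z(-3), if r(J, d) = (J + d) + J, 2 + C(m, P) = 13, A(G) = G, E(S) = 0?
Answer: -3049/2 ≈ -1524.5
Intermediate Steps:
l = -14 (l = -4 - 10 = -14)
C(m, P) = 11 (C(m, P) = -2 + 13 = 11)
r(J, d) = d + 2*J
Z(F) = -7 + (6 + 3*F)/(2*F) (Z(F) = -7 + (F + (6 + 2*F))/(F + F) = -7 + (6 + 3*F)/((2*F)) = -7 + (6 + 3*F)*(1/(2*F)) = -7 + (6 + 3*F)/(2*F))
C(E(6), l)*(-23*6) + Z(-3) = 11*(-23*6) + (-11/2 + 3/(-3)) = 11*(-138) + (-11/2 + 3*(-⅓)) = -1518 + (-11/2 - 1) = -1518 - 13/2 = -3049/2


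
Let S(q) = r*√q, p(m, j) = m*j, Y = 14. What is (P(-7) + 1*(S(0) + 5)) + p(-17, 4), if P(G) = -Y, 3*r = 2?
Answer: -77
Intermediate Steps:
r = ⅔ (r = (⅓)*2 = ⅔ ≈ 0.66667)
p(m, j) = j*m
P(G) = -14 (P(G) = -1*14 = -14)
S(q) = 2*√q/3
(P(-7) + 1*(S(0) + 5)) + p(-17, 4) = (-14 + 1*(2*√0/3 + 5)) + 4*(-17) = (-14 + 1*((⅔)*0 + 5)) - 68 = (-14 + 1*(0 + 5)) - 68 = (-14 + 1*5) - 68 = (-14 + 5) - 68 = -9 - 68 = -77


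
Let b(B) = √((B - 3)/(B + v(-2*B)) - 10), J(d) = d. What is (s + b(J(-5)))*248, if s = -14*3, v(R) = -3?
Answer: -10416 + 744*I ≈ -10416.0 + 744.0*I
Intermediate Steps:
s = -42
b(B) = 3*I (b(B) = √((B - 3)/(B - 3) - 10) = √((-3 + B)/(-3 + B) - 10) = √(1 - 10) = √(-9) = 3*I)
(s + b(J(-5)))*248 = (-42 + 3*I)*248 = -10416 + 744*I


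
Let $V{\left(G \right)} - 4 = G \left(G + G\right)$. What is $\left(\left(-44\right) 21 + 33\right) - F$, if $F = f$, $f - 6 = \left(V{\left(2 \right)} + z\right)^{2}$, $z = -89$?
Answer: $-6826$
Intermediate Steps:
$V{\left(G \right)} = 4 + 2 G^{2}$ ($V{\left(G \right)} = 4 + G \left(G + G\right) = 4 + G 2 G = 4 + 2 G^{2}$)
$f = 5935$ ($f = 6 + \left(\left(4 + 2 \cdot 2^{2}\right) - 89\right)^{2} = 6 + \left(\left(4 + 2 \cdot 4\right) - 89\right)^{2} = 6 + \left(\left(4 + 8\right) - 89\right)^{2} = 6 + \left(12 - 89\right)^{2} = 6 + \left(-77\right)^{2} = 6 + 5929 = 5935$)
$F = 5935$
$\left(\left(-44\right) 21 + 33\right) - F = \left(\left(-44\right) 21 + 33\right) - 5935 = \left(-924 + 33\right) - 5935 = -891 - 5935 = -6826$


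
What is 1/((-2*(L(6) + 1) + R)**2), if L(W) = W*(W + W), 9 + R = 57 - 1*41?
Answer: 1/19321 ≈ 5.1757e-5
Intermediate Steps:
R = 7 (R = -9 + (57 - 1*41) = -9 + (57 - 41) = -9 + 16 = 7)
L(W) = 2*W**2 (L(W) = W*(2*W) = 2*W**2)
1/((-2*(L(6) + 1) + R)**2) = 1/((-2*(2*6**2 + 1) + 7)**2) = 1/((-2*(2*36 + 1) + 7)**2) = 1/((-2*(72 + 1) + 7)**2) = 1/((-2*73 + 7)**2) = 1/((-146 + 7)**2) = 1/((-139)**2) = 1/19321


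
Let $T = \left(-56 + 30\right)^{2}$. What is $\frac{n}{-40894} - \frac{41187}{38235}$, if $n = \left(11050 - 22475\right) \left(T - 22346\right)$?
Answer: $- \frac{1577982673738}{260597015} \approx -6055.3$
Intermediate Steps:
$T = 676$ ($T = \left(-26\right)^{2} = 676$)
$n = 247579750$ ($n = \left(11050 - 22475\right) \left(676 - 22346\right) = \left(-11425\right) \left(-21670\right) = 247579750$)
$\frac{n}{-40894} - \frac{41187}{38235} = \frac{247579750}{-40894} - \frac{41187}{38235} = 247579750 \left(- \frac{1}{40894}\right) - \frac{13729}{12745} = - \frac{123789875}{20447} - \frac{13729}{12745} = - \frac{1577982673738}{260597015}$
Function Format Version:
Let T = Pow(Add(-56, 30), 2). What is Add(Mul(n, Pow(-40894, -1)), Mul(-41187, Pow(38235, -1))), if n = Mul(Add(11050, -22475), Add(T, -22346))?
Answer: Rational(-1577982673738, 260597015) ≈ -6055.3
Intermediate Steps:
T = 676 (T = Pow(-26, 2) = 676)
n = 247579750 (n = Mul(Add(11050, -22475), Add(676, -22346)) = Mul(-11425, -21670) = 247579750)
Add(Mul(n, Pow(-40894, -1)), Mul(-41187, Pow(38235, -1))) = Add(Mul(247579750, Pow(-40894, -1)), Mul(-41187, Pow(38235, -1))) = Add(Mul(247579750, Rational(-1, 40894)), Mul(-41187, Rational(1, 38235))) = Add(Rational(-123789875, 20447), Rational(-13729, 12745)) = Rational(-1577982673738, 260597015)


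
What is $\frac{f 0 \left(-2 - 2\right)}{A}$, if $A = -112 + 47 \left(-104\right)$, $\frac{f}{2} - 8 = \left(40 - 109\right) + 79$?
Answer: $0$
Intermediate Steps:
$f = 36$ ($f = 16 + 2 \left(\left(40 - 109\right) + 79\right) = 16 + 2 \left(-69 + 79\right) = 16 + 2 \cdot 10 = 16 + 20 = 36$)
$A = -5000$ ($A = -112 - 4888 = -5000$)
$\frac{f 0 \left(-2 - 2\right)}{A} = \frac{36 \cdot 0 \left(-2 - 2\right)}{-5000} = 36 \cdot 0 \left(-4\right) \left(- \frac{1}{5000}\right) = 36 \cdot 0 \left(- \frac{1}{5000}\right) = 0 \left(- \frac{1}{5000}\right) = 0$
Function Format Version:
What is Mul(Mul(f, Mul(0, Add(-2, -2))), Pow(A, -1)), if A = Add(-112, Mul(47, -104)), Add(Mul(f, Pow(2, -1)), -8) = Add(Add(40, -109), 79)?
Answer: 0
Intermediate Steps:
f = 36 (f = Add(16, Mul(2, Add(Add(40, -109), 79))) = Add(16, Mul(2, Add(-69, 79))) = Add(16, Mul(2, 10)) = Add(16, 20) = 36)
A = -5000 (A = Add(-112, -4888) = -5000)
Mul(Mul(f, Mul(0, Add(-2, -2))), Pow(A, -1)) = Mul(Mul(36, Mul(0, Add(-2, -2))), Pow(-5000, -1)) = Mul(Mul(36, Mul(0, -4)), Rational(-1, 5000)) = Mul(Mul(36, 0), Rational(-1, 5000)) = Mul(0, Rational(-1, 5000)) = 0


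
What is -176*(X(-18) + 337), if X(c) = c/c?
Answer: -59488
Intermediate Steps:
X(c) = 1
-176*(X(-18) + 337) = -176*(1 + 337) = -176*338 = -59488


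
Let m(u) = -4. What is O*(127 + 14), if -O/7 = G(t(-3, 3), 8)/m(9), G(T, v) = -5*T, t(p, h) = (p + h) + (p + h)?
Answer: 0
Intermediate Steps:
t(p, h) = 2*h + 2*p (t(p, h) = (h + p) + (h + p) = 2*h + 2*p)
O = 0 (O = -7*(-5*(2*3 + 2*(-3)))/(-4) = -7*(-5*(6 - 6))*(-1)/4 = -7*(-5*0)*(-1)/4 = -0*(-1)/4 = -7*0 = 0)
O*(127 + 14) = 0*(127 + 14) = 0*141 = 0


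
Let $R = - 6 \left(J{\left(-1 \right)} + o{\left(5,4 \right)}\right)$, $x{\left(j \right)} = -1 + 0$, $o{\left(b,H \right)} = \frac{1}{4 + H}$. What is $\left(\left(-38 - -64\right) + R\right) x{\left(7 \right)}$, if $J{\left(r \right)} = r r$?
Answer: $- \frac{77}{4} \approx -19.25$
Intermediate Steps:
$J{\left(r \right)} = r^{2}$
$x{\left(j \right)} = -1$
$R = - \frac{27}{4}$ ($R = - 6 \left(\left(-1\right)^{2} + \frac{1}{4 + 4}\right) = - 6 \left(1 + \frac{1}{8}\right) = \left(-6\right) \frac{9}{8} = - \frac{27}{4} \approx -6.75$)
$\left(\left(-38 - -64\right) + R\right) x{\left(7 \right)} = \left(\left(-38 - -64\right) - \frac{27}{4}\right) \left(-1\right) = \left(\left(-38 + 64\right) - \frac{27}{4}\right) \left(-1\right) = \left(26 - \frac{27}{4}\right) \left(-1\right) = \frac{77}{4} \left(-1\right) = - \frac{77}{4}$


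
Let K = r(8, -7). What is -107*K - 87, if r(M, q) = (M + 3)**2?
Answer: -13034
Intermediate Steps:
r(M, q) = (3 + M)**2
K = 121 (K = (3 + 8)**2 = 11**2 = 121)
-107*K - 87 = -107*121 - 87 = -12947 - 87 = -13034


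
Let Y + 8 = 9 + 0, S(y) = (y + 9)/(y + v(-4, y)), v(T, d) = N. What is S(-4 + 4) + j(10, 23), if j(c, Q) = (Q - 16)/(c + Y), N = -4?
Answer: -71/44 ≈ -1.6136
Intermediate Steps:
v(T, d) = -4
S(y) = (9 + y)/(-4 + y) (S(y) = (y + 9)/(y - 4) = (9 + y)/(-4 + y))
Y = 1 (Y = -8 + (9 + 0) = -8 + 9 = 1)
j(c, Q) = (-16 + Q)/(1 + c) (j(c, Q) = (Q - 16)/(c + 1) = (-16 + Q)/(1 + c))
S(-4 + 4) + j(10, 23) = (9 + (-4 + 4))/(-4 + (-4 + 4)) + (-16 + 23)/(1 + 10) = (9 + 0)/(-4 + 0) + 7/11 = 9/(-4) + (1/11)*7 = -¼*9 + 7/11 = -9/4 + 7/11 = -71/44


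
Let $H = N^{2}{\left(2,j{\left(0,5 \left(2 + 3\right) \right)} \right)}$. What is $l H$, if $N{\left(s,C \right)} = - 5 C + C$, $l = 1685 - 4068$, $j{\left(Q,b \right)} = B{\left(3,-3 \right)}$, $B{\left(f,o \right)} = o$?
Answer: $-343152$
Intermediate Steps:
$j{\left(Q,b \right)} = -3$
$l = -2383$
$N{\left(s,C \right)} = - 4 C$
$H = 144$ ($H = \left(\left(-4\right) \left(-3\right)\right)^{2} = 12^{2} = 144$)
$l H = \left(-2383\right) 144 = -343152$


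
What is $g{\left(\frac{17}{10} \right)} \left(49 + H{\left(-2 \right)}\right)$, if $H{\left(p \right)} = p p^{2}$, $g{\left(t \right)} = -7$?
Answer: $-287$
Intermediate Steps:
$H{\left(p \right)} = p^{3}$
$g{\left(\frac{17}{10} \right)} \left(49 + H{\left(-2 \right)}\right) = - 7 \left(49 + \left(-2\right)^{3}\right) = - 7 \left(49 - 8\right) = \left(-7\right) 41 = -287$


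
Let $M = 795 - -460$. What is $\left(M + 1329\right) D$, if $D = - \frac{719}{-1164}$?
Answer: $\frac{464474}{291} \approx 1596.1$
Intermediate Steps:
$D = \frac{719}{1164}$ ($D = \left(-719\right) \left(- \frac{1}{1164}\right) = \frac{719}{1164} \approx 0.6177$)
$M = 1255$ ($M = 795 + 460 = 1255$)
$\left(M + 1329\right) D = \left(1255 + 1329\right) \frac{719}{1164} = 2584 \cdot \frac{719}{1164} = \frac{464474}{291}$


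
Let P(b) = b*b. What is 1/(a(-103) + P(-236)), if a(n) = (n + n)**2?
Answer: 1/98132 ≈ 1.0190e-5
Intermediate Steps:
a(n) = 4*n**2 (a(n) = (2*n)**2 = 4*n**2)
P(b) = b**2
1/(a(-103) + P(-236)) = 1/(4*(-103)**2 + (-236)**2) = 1/(4*10609 + 55696) = 1/(42436 + 55696) = 1/98132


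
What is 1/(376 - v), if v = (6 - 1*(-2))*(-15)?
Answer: 1/496 ≈ 0.0020161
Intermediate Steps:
v = -120 (v = (6 + 2)*(-15) = 8*(-15) = -120)
1/(376 - v) = 1/(376 - 1*(-120)) = 1/(376 + 120) = 1/496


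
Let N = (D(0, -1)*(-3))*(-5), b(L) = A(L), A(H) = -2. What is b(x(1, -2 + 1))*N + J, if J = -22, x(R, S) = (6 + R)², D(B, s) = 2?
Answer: -82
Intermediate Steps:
b(L) = -2
N = 30 (N = (2*(-3))*(-5) = -6*(-5) = 30)
b(x(1, -2 + 1))*N + J = -2*30 - 22 = -60 - 22 = -82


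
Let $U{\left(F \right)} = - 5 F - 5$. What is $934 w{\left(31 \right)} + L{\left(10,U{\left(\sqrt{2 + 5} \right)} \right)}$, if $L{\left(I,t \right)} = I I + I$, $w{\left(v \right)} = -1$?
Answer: $-824$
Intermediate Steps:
$U{\left(F \right)} = -5 - 5 F$
$L{\left(I,t \right)} = I + I^{2}$ ($L{\left(I,t \right)} = I^{2} + I = I + I^{2}$)
$934 w{\left(31 \right)} + L{\left(10,U{\left(\sqrt{2 + 5} \right)} \right)} = 934 \left(-1\right) + 10 \left(1 + 10\right) = -934 + 10 \cdot 11 = -934 + 110 = -824$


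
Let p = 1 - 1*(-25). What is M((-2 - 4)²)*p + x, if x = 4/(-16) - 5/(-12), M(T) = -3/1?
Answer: -467/6 ≈ -77.833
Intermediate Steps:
M(T) = -3 (M(T) = -3*1 = -3)
p = 26 (p = 1 + 25 = 26)
x = ⅙ (x = 4*(-1/16) - 5*(-1/12) = -¼ + 5/12 = ⅙ ≈ 0.16667)
M((-2 - 4)²)*p + x = -3*26 + ⅙ = -78 + ⅙ = -467/6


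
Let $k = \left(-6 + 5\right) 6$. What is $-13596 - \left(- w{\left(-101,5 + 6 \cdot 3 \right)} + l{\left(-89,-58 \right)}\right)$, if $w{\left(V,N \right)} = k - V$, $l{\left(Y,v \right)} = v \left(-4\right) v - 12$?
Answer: $-33$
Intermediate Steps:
$k = -6$ ($k = \left(-1\right) 6 = -6$)
$l{\left(Y,v \right)} = -12 - 4 v^{2}$ ($l{\left(Y,v \right)} = - 4 v v - 12 = - 4 v^{2} - 12 = -12 - 4 v^{2}$)
$w{\left(V,N \right)} = -6 - V$
$-13596 - \left(- w{\left(-101,5 + 6 \cdot 3 \right)} + l{\left(-89,-58 \right)}\right) = -13596 - \left(-107 - 13456\right) = -13596 + \left(\left(-6 + 101\right) - \left(-12 - 13456\right)\right) = -13596 + \left(95 - \left(-12 - 13456\right)\right) = -13596 + \left(95 - -13468\right) = -13596 + \left(95 + 13468\right) = -13596 + 13563 = -33$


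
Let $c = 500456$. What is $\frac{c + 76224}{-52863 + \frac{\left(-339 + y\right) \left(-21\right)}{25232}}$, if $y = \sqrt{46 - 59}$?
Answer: $- \frac{248824492545986240}{22809077730607989} + \frac{3917520320 i \sqrt{13}}{22809077730607989} \approx -10.909 + 6.1926 \cdot 10^{-7} i$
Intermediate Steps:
$y = i \sqrt{13}$ ($y = \sqrt{-13} = i \sqrt{13} \approx 3.6056 i$)
$\frac{c + 76224}{-52863 + \frac{\left(-339 + y\right) \left(-21\right)}{25232}} = \frac{500456 + 76224}{-52863 + \frac{\left(-339 + i \sqrt{13}\right) \left(-21\right)}{25232}} = \frac{576680}{-52863 + \left(7119 - 21 i \sqrt{13}\right) \frac{1}{25232}} = \frac{576680}{-52863 + \left(\frac{7119}{25232} - \frac{21 i \sqrt{13}}{25232}\right)} = \frac{576680}{- \frac{1333832097}{25232} - \frac{21 i \sqrt{13}}{25232}}$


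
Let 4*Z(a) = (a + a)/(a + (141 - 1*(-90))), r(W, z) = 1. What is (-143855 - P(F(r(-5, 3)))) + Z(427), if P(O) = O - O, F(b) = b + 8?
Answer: -27044679/188 ≈ -1.4385e+5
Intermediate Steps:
F(b) = 8 + b
Z(a) = a/(2*(231 + a)) (Z(a) = ((a + a)/(a + (141 - 1*(-90))))/4 = ((2*a)/(a + (141 + 90)))/4 = ((2*a)/(a + 231))/4 = ((2*a)/(231 + a))/4 = (2*a/(231 + a))/4 = a/(2*(231 + a)))
P(O) = 0
(-143855 - P(F(r(-5, 3)))) + Z(427) = (-143855 - 1*0) + (½)*427/(231 + 427) = (-143855 + 0) + (½)*427/658 = -143855 + (½)*427*(1/658) = -143855 + 61/188 = -27044679/188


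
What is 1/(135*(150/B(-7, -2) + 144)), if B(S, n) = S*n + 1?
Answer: 1/20790 ≈ 4.8100e-5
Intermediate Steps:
B(S, n) = 1 + S*n
1/(135*(150/B(-7, -2) + 144)) = 1/(135*(150/(1 - 7*(-2)) + 144)) = 1/(135*(150/(1 + 14) + 144)) = 1/(135*(150/15 + 144)) = 1/(135*(150*(1/15) + 144)) = 1/(135*(10 + 144)) = 1/(135*154) = 1/20790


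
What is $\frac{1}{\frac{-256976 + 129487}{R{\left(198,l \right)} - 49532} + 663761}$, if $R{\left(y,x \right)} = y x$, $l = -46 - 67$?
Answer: $\frac{71906}{47728525955} \approx 1.5066 \cdot 10^{-6}$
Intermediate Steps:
$l = -113$
$R{\left(y,x \right)} = x y$
$\frac{1}{\frac{-256976 + 129487}{R{\left(198,l \right)} - 49532} + 663761} = \frac{1}{\frac{-256976 + 129487}{\left(-113\right) 198 - 49532} + 663761} = \frac{1}{- \frac{127489}{-22374 - 49532} + 663761} = \frac{1}{- \frac{127489}{-71906} + 663761} = \frac{1}{\left(-127489\right) \left(- \frac{1}{71906}\right) + 663761} = \frac{1}{\frac{127489}{71906} + 663761} = \frac{1}{\frac{47728525955}{71906}} = \frac{71906}{47728525955}$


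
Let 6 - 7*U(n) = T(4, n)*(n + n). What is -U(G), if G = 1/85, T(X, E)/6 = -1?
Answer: -522/595 ≈ -0.87731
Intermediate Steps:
T(X, E) = -6 (T(X, E) = 6*(-1) = -6)
G = 1/85 ≈ 0.011765
U(n) = 6/7 + 12*n/7 (U(n) = 6/7 - (-6)*(n + n)/7 = 6/7 - (-6)*2*n/7 = 6/7 - (-12)*n/7 = 6/7 + 12*n/7)
-U(G) = -(6/7 + (12/7)*(1/85)) = -(6/7 + 12/595) = -1*522/595 = -522/595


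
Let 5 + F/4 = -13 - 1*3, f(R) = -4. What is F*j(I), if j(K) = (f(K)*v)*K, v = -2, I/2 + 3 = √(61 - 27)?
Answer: 4032 - 1344*√34 ≈ -3804.8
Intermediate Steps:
I = -6 + 2*√34 (I = -6 + 2*√(61 - 27) = -6 + 2*√34 ≈ 5.6619)
j(K) = 8*K (j(K) = (-4*(-2))*K = 8*K)
F = -84 (F = -20 + 4*(-13 - 1*3) = -20 + 4*(-13 - 3) = -20 + 4*(-16) = -20 - 64 = -84)
F*j(I) = -672*(-6 + 2*√34) = -84*(-48 + 16*√34) = 4032 - 1344*√34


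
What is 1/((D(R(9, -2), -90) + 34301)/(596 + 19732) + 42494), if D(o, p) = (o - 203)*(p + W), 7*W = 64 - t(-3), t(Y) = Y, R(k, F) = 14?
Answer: 10164/431933767 ≈ 2.3531e-5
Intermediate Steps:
W = 67/7 (W = (64 - 1*(-3))/7 = (64 + 3)/7 = (1/7)*67 = 67/7 ≈ 9.5714)
D(o, p) = (-203 + o)*(67/7 + p) (D(o, p) = (o - 203)*(p + 67/7) = (-203 + o)*(67/7 + p))
1/((D(R(9, -2), -90) + 34301)/(596 + 19732) + 42494) = 1/(((-1943 - 203*(-90) + (67/7)*14 + 14*(-90)) + 34301)/(596 + 19732) + 42494) = 1/(((-1943 + 18270 + 134 - 1260) + 34301)/20328 + 42494) = 1/((15201 + 34301)*(1/20328) + 42494) = 1/(49502*(1/20328) + 42494) = 1/(24751/10164 + 42494) = 1/(431933767/10164) = 10164/431933767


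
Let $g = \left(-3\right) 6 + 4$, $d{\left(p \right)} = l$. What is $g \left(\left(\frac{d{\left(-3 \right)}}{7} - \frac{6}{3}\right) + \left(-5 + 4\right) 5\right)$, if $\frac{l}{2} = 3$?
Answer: $86$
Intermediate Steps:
$l = 6$ ($l = 2 \cdot 3 = 6$)
$d{\left(p \right)} = 6$
$g = -14$ ($g = -18 + 4 = -14$)
$g \left(\left(\frac{d{\left(-3 \right)}}{7} - \frac{6}{3}\right) + \left(-5 + 4\right) 5\right) = - 14 \left(\left(\frac{6}{7} - \frac{6}{3}\right) + \left(-5 + 4\right) 5\right) = - 14 \left(\left(6 \cdot \frac{1}{7} - 2\right) - 5\right) = - 14 \left(\left(\frac{6}{7} - 2\right) - 5\right) = - 14 \left(- \frac{8}{7} - 5\right) = \left(-14\right) \left(- \frac{43}{7}\right) = 86$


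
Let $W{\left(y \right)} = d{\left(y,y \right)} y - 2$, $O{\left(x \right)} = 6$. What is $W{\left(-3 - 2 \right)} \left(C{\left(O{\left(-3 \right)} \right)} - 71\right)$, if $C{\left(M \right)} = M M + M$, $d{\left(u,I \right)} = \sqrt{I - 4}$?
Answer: $58 + 435 i \approx 58.0 + 435.0 i$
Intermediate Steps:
$d{\left(u,I \right)} = \sqrt{-4 + I}$
$W{\left(y \right)} = -2 + y \sqrt{-4 + y}$ ($W{\left(y \right)} = \sqrt{-4 + y} y - 2 = y \sqrt{-4 + y} - 2 = -2 + y \sqrt{-4 + y}$)
$C{\left(M \right)} = M + M^{2}$ ($C{\left(M \right)} = M^{2} + M = M + M^{2}$)
$W{\left(-3 - 2 \right)} \left(C{\left(O{\left(-3 \right)} \right)} - 71\right) = \left(-2 + \left(-3 - 2\right) \sqrt{-4 - 5}\right) \left(6 \left(1 + 6\right) - 71\right) = \left(-2 + \left(-3 - 2\right) \sqrt{-4 - 5}\right) \left(6 \cdot 7 - 71\right) = \left(-2 - 5 \sqrt{-4 - 5}\right) \left(42 - 71\right) = \left(-2 - 5 \sqrt{-9}\right) \left(-29\right) = \left(-2 - 5 \cdot 3 i\right) \left(-29\right) = \left(-2 - 15 i\right) \left(-29\right) = 58 + 435 i$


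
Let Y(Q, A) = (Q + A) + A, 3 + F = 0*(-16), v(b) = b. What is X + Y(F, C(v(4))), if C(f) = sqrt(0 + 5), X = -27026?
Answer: -27029 + 2*sqrt(5) ≈ -27025.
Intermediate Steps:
C(f) = sqrt(5)
F = -3 (F = -3 + 0*(-16) = -3 + 0 = -3)
Y(Q, A) = Q + 2*A (Y(Q, A) = (A + Q) + A = Q + 2*A)
X + Y(F, C(v(4))) = -27026 + (-3 + 2*sqrt(5)) = -27029 + 2*sqrt(5)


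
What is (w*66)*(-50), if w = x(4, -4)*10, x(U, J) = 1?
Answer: -33000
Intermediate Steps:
w = 10 (w = 1*10 = 10)
(w*66)*(-50) = (10*66)*(-50) = 660*(-50) = -33000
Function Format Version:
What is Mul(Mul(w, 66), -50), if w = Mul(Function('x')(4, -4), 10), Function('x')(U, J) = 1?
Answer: -33000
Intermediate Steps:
w = 10 (w = Mul(1, 10) = 10)
Mul(Mul(w, 66), -50) = Mul(Mul(10, 66), -50) = Mul(660, -50) = -33000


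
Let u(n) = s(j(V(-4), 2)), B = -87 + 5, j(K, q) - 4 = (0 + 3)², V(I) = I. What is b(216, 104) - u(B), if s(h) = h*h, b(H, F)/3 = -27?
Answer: -250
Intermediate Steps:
b(H, F) = -81 (b(H, F) = 3*(-27) = -81)
j(K, q) = 13 (j(K, q) = 4 + (0 + 3)² = 4 + 3² = 4 + 9 = 13)
B = -82
s(h) = h²
u(n) = 169 (u(n) = 13² = 169)
b(216, 104) - u(B) = -81 - 1*169 = -81 - 169 = -250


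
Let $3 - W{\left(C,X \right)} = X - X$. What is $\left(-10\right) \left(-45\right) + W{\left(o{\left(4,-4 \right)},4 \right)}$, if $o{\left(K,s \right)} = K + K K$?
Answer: $453$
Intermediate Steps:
$o{\left(K,s \right)} = K + K^{2}$
$W{\left(C,X \right)} = 3$ ($W{\left(C,X \right)} = 3 - \left(X - X\right) = 3 - 0 = 3 + 0 = 3$)
$\left(-10\right) \left(-45\right) + W{\left(o{\left(4,-4 \right)},4 \right)} = \left(-10\right) \left(-45\right) + 3 = 450 + 3 = 453$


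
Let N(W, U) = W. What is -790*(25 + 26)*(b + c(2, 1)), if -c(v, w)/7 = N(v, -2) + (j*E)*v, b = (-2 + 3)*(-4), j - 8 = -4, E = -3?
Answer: -6043500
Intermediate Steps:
j = 4 (j = 8 - 4 = 4)
b = -4 (b = 1*(-4) = -4)
c(v, w) = 77*v (c(v, w) = -7*(v + (4*(-3))*v) = -7*(v - 12*v) = -(-77)*v = 77*v)
-790*(25 + 26)*(b + c(2, 1)) = -790*(25 + 26)*(-4 + 77*2) = -40290*(-4 + 154) = -40290*150 = -790*7650 = -6043500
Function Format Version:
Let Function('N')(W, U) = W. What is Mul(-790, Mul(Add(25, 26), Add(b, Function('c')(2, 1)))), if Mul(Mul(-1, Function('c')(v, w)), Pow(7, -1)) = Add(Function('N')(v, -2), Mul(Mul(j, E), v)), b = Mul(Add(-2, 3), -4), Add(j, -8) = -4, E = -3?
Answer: -6043500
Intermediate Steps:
j = 4 (j = Add(8, -4) = 4)
b = -4 (b = Mul(1, -4) = -4)
Function('c')(v, w) = Mul(77, v) (Function('c')(v, w) = Mul(-7, Add(v, Mul(Mul(4, -3), v))) = Mul(-7, Add(v, Mul(-12, v))) = Mul(-7, Mul(-11, v)) = Mul(77, v))
Mul(-790, Mul(Add(25, 26), Add(b, Function('c')(2, 1)))) = Mul(-790, Mul(Add(25, 26), Add(-4, Mul(77, 2)))) = Mul(-790, Mul(51, Add(-4, 154))) = Mul(-790, Mul(51, 150)) = Mul(-790, 7650) = -6043500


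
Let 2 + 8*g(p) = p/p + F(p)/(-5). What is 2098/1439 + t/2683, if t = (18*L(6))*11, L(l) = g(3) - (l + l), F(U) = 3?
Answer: 10764428/19304185 ≈ 0.55762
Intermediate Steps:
g(p) = -1/5 (g(p) = -1/4 + (p/p + 3/(-5))/8 = -1/4 + (1 + 3*(-1/5))/8 = -1/4 + (1 - 3/5)/8 = -1/4 + (1/8)*(2/5) = -1/4 + 1/20 = -1/5)
L(l) = -1/5 - 2*l (L(l) = -1/5 - (l + l) = -1/5 - 2*l)
t = -12078/5 (t = (18*(-1/5 - 2*6))*11 = (18*(-1/5 - 12))*11 = (18*(-61/5))*11 = -1098/5*11 = -12078/5 ≈ -2415.6)
2098/1439 + t/2683 = 2098/1439 - 12078/5/2683 = 2098*(1/1439) - 12078/5*1/2683 = 2098/1439 - 12078/13415 = 10764428/19304185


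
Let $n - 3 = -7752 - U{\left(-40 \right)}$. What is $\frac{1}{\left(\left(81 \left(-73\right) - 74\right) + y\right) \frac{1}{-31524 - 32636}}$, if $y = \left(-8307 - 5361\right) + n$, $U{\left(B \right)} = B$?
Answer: $\frac{16040}{6841} \approx 2.3447$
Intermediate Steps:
$n = -7709$ ($n = 3 - 7712 = -7709$)
$y = -21377$ ($y = \left(-8307 - 5361\right) - 7709 = -13668 - 7709 = -21377$)
$\frac{1}{\left(\left(81 \left(-73\right) - 74\right) + y\right) \frac{1}{-31524 - 32636}} = \frac{1}{\left(\left(81 \left(-73\right) - 74\right) - 21377\right) \frac{1}{-31524 - 32636}} = \frac{1}{\left(\left(-5913 - 74\right) - 21377\right) \frac{1}{-64160}} = \frac{1}{\left(-5987 - 21377\right) \left(- \frac{1}{64160}\right)} = \frac{1}{\left(-27364\right) \left(- \frac{1}{64160}\right)} = \frac{1}{\frac{6841}{16040}} = \frac{16040}{6841}$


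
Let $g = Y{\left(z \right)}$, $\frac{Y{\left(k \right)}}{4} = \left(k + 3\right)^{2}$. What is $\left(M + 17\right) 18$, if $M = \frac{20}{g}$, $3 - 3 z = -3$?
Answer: $\frac{1548}{5} \approx 309.6$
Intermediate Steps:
$z = 2$ ($z = 1 - -1 = 1 + 1 = 2$)
$Y{\left(k \right)} = 4 \left(3 + k\right)^{2}$ ($Y{\left(k \right)} = 4 \left(k + 3\right)^{2} = 4 \left(3 + k\right)^{2}$)
$g = 100$ ($g = 4 \left(3 + 2\right)^{2} = 4 \cdot 5^{2} = 4 \cdot 25 = 100$)
$M = \frac{1}{5}$ ($M = \frac{20}{100} = 20 \cdot \frac{1}{100} = \frac{1}{5} \approx 0.2$)
$\left(M + 17\right) 18 = \left(\frac{1}{5} + 17\right) 18 = \frac{86}{5} \cdot 18 = \frac{1548}{5}$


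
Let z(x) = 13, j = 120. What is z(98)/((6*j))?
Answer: 13/720 ≈ 0.018056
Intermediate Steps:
z(98)/((6*j)) = 13/((6*120)) = 13/720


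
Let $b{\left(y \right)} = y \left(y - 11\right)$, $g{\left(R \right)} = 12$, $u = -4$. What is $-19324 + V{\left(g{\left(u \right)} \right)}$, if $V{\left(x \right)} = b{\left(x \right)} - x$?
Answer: $-19324$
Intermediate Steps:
$b{\left(y \right)} = y \left(-11 + y\right)$
$V{\left(x \right)} = - x + x \left(-11 + x\right)$ ($V{\left(x \right)} = x \left(-11 + x\right) - x = - x + x \left(-11 + x\right)$)
$-19324 + V{\left(g{\left(u \right)} \right)} = -19324 + 12 \left(-12 + 12\right) = -19324 + 12 \cdot 0 = -19324 + 0 = -19324$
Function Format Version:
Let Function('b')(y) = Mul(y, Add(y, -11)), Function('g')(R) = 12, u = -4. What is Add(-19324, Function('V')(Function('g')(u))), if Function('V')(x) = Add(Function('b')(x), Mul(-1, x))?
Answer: -19324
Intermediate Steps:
Function('b')(y) = Mul(y, Add(-11, y))
Function('V')(x) = Add(Mul(-1, x), Mul(x, Add(-11, x))) (Function('V')(x) = Add(Mul(x, Add(-11, x)), Mul(-1, x)) = Add(Mul(-1, x), Mul(x, Add(-11, x))))
Add(-19324, Function('V')(Function('g')(u))) = Add(-19324, Mul(12, Add(-12, 12))) = Add(-19324, Mul(12, 0)) = Add(-19324, 0) = -19324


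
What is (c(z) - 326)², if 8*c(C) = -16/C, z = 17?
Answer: 30735936/289 ≈ 1.0635e+5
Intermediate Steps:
c(C) = -2/C (c(C) = (-16/C)/8 = -2/C)
(c(z) - 326)² = (-2/17 - 326)² = (-5544/17)² = 30735936/289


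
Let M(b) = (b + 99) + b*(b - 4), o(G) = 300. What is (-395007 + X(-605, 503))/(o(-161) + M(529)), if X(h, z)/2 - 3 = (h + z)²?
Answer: -374193/278653 ≈ -1.3429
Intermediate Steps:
M(b) = 99 + b + b*(-4 + b) (M(b) = (99 + b) + b*(-4 + b) = 99 + b + b*(-4 + b))
X(h, z) = 6 + 2*(h + z)²
(-395007 + X(-605, 503))/(o(-161) + M(529)) = (-395007 + (6 + 2*(-605 + 503)²))/(300 + (99 + 529² - 3*529)) = (-395007 + (6 + 2*(-102)²))/(300 + (99 + 279841 - 1587)) = (-395007 + (6 + 2*10404))/(300 + 278353) = (-395007 + (6 + 20808))/278653 = (-395007 + 20814)*(1/278653) = -374193*1/278653 = -374193/278653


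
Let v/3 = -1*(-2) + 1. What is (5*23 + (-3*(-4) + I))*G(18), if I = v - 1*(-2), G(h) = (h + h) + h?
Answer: 7452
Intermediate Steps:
v = 9 (v = 3*(-1*(-2) + 1) = 3*(2 + 1) = 3*3 = 9)
G(h) = 3*h (G(h) = 2*h + h = 3*h)
I = 11 (I = 9 - 1*(-2) = 9 + 2 = 11)
(5*23 + (-3*(-4) + I))*G(18) = (5*23 + (-3*(-4) + 11))*(3*18) = (115 + (12 + 11))*54 = (115 + 23)*54 = 138*54 = 7452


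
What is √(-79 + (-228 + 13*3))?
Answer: 2*I*√67 ≈ 16.371*I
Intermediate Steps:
√(-79 + (-228 + 13*3)) = √(-79 + (-228 + 39)) = √(-79 - 189) = √(-268) = 2*I*√67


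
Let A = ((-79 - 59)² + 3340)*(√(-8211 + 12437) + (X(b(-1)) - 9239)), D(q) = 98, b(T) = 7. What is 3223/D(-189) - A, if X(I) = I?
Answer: 20251613847/98 - 22384*√4226 ≈ 2.0519e+8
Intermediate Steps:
A = -206649088 + 22384*√4226 (A = ((-79 - 59)² + 3340)*(√(-8211 + 12437) + (7 - 9239)) = ((-138)² + 3340)*(√4226 - 9232) = (19044 + 3340)*(-9232 + √4226) = 22384*(-9232 + √4226) = -206649088 + 22384*√4226 ≈ -2.0519e+8)
3223/D(-189) - A = 3223/98 - (-206649088 + 22384*√4226) = 3223*(1/98) + (206649088 - 22384*√4226) = 3223/98 + (206649088 - 22384*√4226) = 20251613847/98 - 22384*√4226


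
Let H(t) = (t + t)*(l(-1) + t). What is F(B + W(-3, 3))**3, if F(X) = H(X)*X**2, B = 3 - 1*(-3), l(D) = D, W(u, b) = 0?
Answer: 10077696000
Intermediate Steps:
H(t) = 2*t*(-1 + t) (H(t) = (t + t)*(-1 + t) = (2*t)*(-1 + t) = 2*t*(-1 + t))
B = 6 (B = 3 + 3 = 6)
F(X) = 2*X**3*(-1 + X) (F(X) = (2*X*(-1 + X))*X**2 = 2*X**3*(-1 + X))
F(B + W(-3, 3))**3 = (2*(6 + 0)**3*(-1 + (6 + 0)))**3 = (2*6**3*(-1 + 6))**3 = (2*216*5)**3 = 2160**3 = 10077696000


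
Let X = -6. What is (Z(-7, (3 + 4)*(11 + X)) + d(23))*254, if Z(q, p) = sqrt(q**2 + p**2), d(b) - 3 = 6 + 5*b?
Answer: 31496 + 1778*sqrt(26) ≈ 40562.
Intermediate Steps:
d(b) = 9 + 5*b (d(b) = 3 + (6 + 5*b) = 9 + 5*b)
Z(q, p) = sqrt(p**2 + q**2)
(Z(-7, (3 + 4)*(11 + X)) + d(23))*254 = (sqrt(((3 + 4)*(11 - 6))**2 + (-7)**2) + (9 + 5*23))*254 = (sqrt((7*5)**2 + 49) + (9 + 115))*254 = (sqrt(35**2 + 49) + 124)*254 = (sqrt(1225 + 49) + 124)*254 = (sqrt(1274) + 124)*254 = (7*sqrt(26) + 124)*254 = (124 + 7*sqrt(26))*254 = 31496 + 1778*sqrt(26)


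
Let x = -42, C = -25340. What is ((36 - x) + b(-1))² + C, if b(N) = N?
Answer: -19411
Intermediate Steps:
((36 - x) + b(-1))² + C = ((36 - 1*(-42)) - 1)² - 25340 = ((36 + 42) - 1)² - 25340 = (78 - 1)² - 25340 = 77² - 25340 = 5929 - 25340 = -19411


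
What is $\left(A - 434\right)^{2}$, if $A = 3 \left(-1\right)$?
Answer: $190969$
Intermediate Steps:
$A = -3$
$\left(A - 434\right)^{2} = \left(-3 - 434\right)^{2} = \left(-437\right)^{2} = 190969$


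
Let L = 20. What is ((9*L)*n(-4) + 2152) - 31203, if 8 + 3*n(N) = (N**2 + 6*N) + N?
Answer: -30251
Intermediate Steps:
n(N) = -8/3 + N**2/3 + 7*N/3 (n(N) = -8/3 + ((N**2 + 6*N) + N)/3 = -8/3 + (N**2 + 7*N)/3 = -8/3 + (N**2/3 + 7*N/3) = -8/3 + N**2/3 + 7*N/3)
((9*L)*n(-4) + 2152) - 31203 = ((9*20)*(-8/3 + (1/3)*(-4)**2 + (7/3)*(-4)) + 2152) - 31203 = (180*(-8/3 + (1/3)*16 - 28/3) + 2152) - 31203 = (180*(-8/3 + 16/3 - 28/3) + 2152) - 31203 = (180*(-20/3) + 2152) - 31203 = (-1200 + 2152) - 31203 = 952 - 31203 = -30251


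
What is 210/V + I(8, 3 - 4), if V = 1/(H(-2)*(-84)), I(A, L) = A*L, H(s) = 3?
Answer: -52928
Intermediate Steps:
V = -1/252 (V = 1/(3*(-84)) = 1/(-252) = -1/252 ≈ -0.0039683)
210/V + I(8, 3 - 4) = 210/(-1/252) + 8*(3 - 4) = 210*(-252) + 8*(-1) = -52920 - 8 = -52928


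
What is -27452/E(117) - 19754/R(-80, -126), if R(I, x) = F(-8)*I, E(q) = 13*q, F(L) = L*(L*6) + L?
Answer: -397855163/22875840 ≈ -17.392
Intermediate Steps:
F(L) = L + 6*L**2 (F(L) = L*(6*L) + L = 6*L**2 + L = L + 6*L**2)
R(I, x) = 376*I (R(I, x) = (-8*(1 + 6*(-8)))*I = (-8*(1 - 48))*I = (-8*(-47))*I = 376*I)
-27452/E(117) - 19754/R(-80, -126) = -27452/(13*117) - 19754/(376*(-80)) = -27452/1521 - 19754/(-30080) = -27452*1/1521 - 19754*(-1/30080) = -27452/1521 + 9877/15040 = -397855163/22875840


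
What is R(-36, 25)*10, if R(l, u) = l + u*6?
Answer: 1140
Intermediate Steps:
R(l, u) = l + 6*u
R(-36, 25)*10 = (-36 + 6*25)*10 = (-36 + 150)*10 = 114*10 = 1140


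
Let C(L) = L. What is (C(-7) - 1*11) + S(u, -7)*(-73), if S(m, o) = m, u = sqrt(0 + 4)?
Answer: -164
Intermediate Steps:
u = 2 (u = sqrt(4) = 2)
(C(-7) - 1*11) + S(u, -7)*(-73) = (-7 - 1*11) + 2*(-73) = (-7 - 11) - 146 = -18 - 146 = -164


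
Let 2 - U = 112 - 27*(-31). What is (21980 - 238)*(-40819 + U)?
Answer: -908076372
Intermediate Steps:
U = -947 (U = 2 - (112 - 27*(-31)) = 2 - (112 + 837) = 2 - 1*949 = 2 - 949 = -947)
(21980 - 238)*(-40819 + U) = (21980 - 238)*(-40819 - 947) = 21742*(-41766) = -908076372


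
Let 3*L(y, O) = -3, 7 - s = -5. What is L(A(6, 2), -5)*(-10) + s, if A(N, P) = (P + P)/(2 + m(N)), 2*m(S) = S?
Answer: 22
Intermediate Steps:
s = 12 (s = 7 - 1*(-5) = 7 + 5 = 12)
m(S) = S/2
A(N, P) = 2*P/(2 + N/2) (A(N, P) = (P + P)/(2 + N/2) = (2*P)/(2 + N/2) = 2*P/(2 + N/2))
L(y, O) = -1 (L(y, O) = (⅓)*(-3) = -1)
L(A(6, 2), -5)*(-10) + s = -1*(-10) + 12 = 10 + 12 = 22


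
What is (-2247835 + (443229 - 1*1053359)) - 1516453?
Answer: -4374418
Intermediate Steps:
(-2247835 + (443229 - 1*1053359)) - 1516453 = (-2247835 + (443229 - 1053359)) - 1516453 = (-2247835 - 610130) - 1516453 = -2857965 - 1516453 = -4374418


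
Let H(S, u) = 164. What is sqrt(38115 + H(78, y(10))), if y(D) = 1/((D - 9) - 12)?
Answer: sqrt(38279) ≈ 195.65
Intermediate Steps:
y(D) = 1/(-21 + D) (y(D) = 1/((-9 + D) - 12) = 1/(-21 + D))
sqrt(38115 + H(78, y(10))) = sqrt(38115 + 164) = sqrt(38279)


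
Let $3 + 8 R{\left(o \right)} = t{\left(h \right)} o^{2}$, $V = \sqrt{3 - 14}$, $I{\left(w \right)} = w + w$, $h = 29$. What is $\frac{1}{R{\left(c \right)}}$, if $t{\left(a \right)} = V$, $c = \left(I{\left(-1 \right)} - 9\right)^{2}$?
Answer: $- \frac{6}{589486925} - \frac{29282 i \sqrt{11}}{589486925} \approx -1.0178 \cdot 10^{-8} - 0.00016475 i$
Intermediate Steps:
$I{\left(w \right)} = 2 w$
$V = i \sqrt{11}$ ($V = \sqrt{-11} = i \sqrt{11} \approx 3.3166 i$)
$c = 121$ ($c = \left(2 \left(-1\right) - 9\right)^{2} = \left(-2 - 9\right)^{2} = \left(-11\right)^{2} = 121$)
$t{\left(a \right)} = i \sqrt{11}$
$R{\left(o \right)} = - \frac{3}{8} + \frac{i \sqrt{11} o^{2}}{8}$
$\frac{1}{R{\left(c \right)}} = \frac{1}{- \frac{3}{8} + \frac{i \sqrt{11} \cdot 121^{2}}{8}} = \frac{1}{- \frac{3}{8} + \frac{1}{8} i \sqrt{11} \cdot 14641} = \frac{1}{- \frac{3}{8} + \frac{14641 i \sqrt{11}}{8}}$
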